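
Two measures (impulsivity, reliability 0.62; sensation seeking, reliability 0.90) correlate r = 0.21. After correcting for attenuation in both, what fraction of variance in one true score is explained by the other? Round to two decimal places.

0.08

Disattenuated r = 0.21 / √(0.62 × 0.90) = 0.21 / 0.7470 = 0.2811.
Shared true-score variance = 0.2811² = 0.0790 ≈ 0.08.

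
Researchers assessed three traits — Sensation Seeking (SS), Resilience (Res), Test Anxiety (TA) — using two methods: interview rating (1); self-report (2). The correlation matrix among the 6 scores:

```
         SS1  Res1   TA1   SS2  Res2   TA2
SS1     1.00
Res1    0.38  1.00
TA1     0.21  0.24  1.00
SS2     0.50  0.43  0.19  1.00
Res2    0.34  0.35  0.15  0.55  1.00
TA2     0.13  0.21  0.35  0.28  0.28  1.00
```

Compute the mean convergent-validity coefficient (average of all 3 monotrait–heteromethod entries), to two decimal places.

0.40

Convergent values: 0.50, 0.35, 0.35; mean = 1.20/3 = 0.40.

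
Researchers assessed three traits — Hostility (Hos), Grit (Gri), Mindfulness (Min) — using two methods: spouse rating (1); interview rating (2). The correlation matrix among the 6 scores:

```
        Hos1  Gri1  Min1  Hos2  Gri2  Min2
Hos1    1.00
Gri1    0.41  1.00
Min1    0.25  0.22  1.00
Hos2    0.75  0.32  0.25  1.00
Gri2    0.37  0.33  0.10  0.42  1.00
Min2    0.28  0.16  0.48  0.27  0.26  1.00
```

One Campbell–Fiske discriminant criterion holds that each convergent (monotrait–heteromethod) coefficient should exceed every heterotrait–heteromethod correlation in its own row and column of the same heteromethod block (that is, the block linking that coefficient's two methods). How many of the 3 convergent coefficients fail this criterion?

1

Each convergent coefficient versus the relevant comparison correlations:
Hos (methods 1·2): 0.75 vs {0.37, 0.32, 0.28, 0.25} → pass.
Gri (methods 1·2): 0.33 vs {0.32, 0.37, 0.16, 0.10} → fail.
Min (methods 1·2): 0.48 vs {0.25, 0.28, 0.10, 0.16} → pass.
1 of 3 fail.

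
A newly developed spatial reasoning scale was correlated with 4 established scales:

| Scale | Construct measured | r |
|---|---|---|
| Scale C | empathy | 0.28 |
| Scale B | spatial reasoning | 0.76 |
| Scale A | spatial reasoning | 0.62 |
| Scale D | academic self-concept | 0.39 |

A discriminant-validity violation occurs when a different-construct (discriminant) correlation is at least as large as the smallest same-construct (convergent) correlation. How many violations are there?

0

Convergent (same construct = spatial reasoning): Scale B, Scale A.
Smallest convergent = 0.62. Discriminant values: 0.28, 0.39; count ≥ 0.62 → 0.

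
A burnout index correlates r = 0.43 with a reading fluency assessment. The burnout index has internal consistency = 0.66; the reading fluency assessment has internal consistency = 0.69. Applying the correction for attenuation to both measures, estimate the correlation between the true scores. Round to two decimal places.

0.64

r_true = r_obs / √(r_xx · r_yy) = 0.43 / √(0.66 × 0.69) = 0.43 / √0.4554 = 0.43 / 0.6748 ≈ 0.64.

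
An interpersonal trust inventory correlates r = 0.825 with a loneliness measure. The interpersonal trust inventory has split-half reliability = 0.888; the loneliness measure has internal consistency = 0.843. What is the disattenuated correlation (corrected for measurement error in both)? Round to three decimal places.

0.954

r_true = r_obs / √(r_xx · r_yy) = 0.825 / √(0.888 × 0.843) = 0.825 / √0.748584 = 0.825 / 0.8652 ≈ 0.954.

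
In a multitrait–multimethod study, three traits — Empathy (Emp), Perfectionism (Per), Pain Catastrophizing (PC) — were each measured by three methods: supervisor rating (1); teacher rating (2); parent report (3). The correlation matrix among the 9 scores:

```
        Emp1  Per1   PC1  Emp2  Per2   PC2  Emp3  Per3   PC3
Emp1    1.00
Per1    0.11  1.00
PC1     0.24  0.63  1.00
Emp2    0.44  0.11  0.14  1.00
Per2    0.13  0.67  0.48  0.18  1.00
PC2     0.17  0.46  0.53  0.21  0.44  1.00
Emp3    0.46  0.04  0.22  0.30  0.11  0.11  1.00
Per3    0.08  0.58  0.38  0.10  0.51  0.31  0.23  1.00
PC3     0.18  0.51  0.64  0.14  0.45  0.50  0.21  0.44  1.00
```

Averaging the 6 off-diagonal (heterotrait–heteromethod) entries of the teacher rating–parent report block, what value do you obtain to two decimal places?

HTHM values (method 2 × method 3): 0.10, 0.14, 0.11, 0.45, 0.11, 0.31; mean = 1.22/6 = 0.20.

0.20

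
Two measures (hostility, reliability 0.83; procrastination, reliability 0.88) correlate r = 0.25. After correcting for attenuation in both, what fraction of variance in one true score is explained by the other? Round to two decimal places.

Disattenuated r = 0.25 / √(0.83 × 0.88) = 0.25 / 0.8546 = 0.2925.
Shared true-score variance = 0.2925² = 0.0856 ≈ 0.09.

0.09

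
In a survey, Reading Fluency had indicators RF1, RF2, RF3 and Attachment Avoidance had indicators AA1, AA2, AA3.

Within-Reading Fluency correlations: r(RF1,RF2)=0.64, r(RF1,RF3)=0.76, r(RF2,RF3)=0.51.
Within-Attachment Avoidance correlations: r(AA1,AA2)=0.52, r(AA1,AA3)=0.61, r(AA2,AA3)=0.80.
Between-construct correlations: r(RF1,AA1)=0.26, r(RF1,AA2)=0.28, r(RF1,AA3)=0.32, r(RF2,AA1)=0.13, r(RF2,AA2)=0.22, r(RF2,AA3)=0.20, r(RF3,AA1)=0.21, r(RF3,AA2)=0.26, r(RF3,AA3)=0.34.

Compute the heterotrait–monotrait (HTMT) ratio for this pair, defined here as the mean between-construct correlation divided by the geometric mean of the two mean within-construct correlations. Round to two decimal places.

Mean between = 2.22/9 = 0.2467.
Mean within-RF = 1.91/3 = 0.6367; mean within-AA = 1.93/3 = 0.6433.
Geometric mean = √(0.6367 × 0.6433) = 0.6400.
HTMT = 0.2467 / 0.6400 = 0.39.

0.39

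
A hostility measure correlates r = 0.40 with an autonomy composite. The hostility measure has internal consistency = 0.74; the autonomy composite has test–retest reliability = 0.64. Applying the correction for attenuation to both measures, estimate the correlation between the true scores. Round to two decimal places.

r_true = r_obs / √(r_xx · r_yy) = 0.40 / √(0.74 × 0.64) = 0.40 / √0.4736 = 0.40 / 0.6882 ≈ 0.58.

0.58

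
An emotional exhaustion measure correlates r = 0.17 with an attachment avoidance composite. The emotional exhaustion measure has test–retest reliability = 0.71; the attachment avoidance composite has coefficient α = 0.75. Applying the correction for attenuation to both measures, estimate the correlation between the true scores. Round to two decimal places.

r_true = r_obs / √(r_xx · r_yy) = 0.17 / √(0.71 × 0.75) = 0.17 / √0.5325 = 0.17 / 0.7297 ≈ 0.23.

0.23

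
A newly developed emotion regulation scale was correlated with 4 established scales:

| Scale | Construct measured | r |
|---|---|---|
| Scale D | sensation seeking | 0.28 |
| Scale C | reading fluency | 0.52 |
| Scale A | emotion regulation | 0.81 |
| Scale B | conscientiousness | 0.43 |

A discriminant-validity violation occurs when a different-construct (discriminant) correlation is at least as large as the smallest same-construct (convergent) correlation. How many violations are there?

0

Convergent (same construct = emotion regulation): Scale A.
Smallest convergent = 0.81. Discriminant values: 0.28, 0.52, 0.43; count ≥ 0.81 → 0.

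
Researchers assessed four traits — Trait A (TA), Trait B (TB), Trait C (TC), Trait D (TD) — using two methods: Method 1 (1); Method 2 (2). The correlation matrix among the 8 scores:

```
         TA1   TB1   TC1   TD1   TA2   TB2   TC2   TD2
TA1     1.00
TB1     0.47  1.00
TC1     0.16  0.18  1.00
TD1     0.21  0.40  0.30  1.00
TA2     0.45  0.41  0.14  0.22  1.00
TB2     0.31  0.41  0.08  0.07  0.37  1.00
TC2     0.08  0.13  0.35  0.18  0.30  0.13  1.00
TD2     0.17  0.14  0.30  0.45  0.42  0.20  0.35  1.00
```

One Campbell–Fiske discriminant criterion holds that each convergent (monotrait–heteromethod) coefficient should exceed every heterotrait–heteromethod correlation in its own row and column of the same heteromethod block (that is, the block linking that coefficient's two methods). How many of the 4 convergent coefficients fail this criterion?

Checking each validity diagonal entry against its comparison values:
TA (methods 1·2): 0.45 vs {0.31, 0.41, 0.08, 0.14, 0.17, 0.22} → pass.
TB (methods 1·2): 0.41 vs {0.41, 0.31, 0.13, 0.08, 0.14, 0.07} → fail.
TC (methods 1·2): 0.35 vs {0.14, 0.08, 0.08, 0.13, 0.30, 0.18} → pass.
TD (methods 1·2): 0.45 vs {0.22, 0.17, 0.07, 0.14, 0.18, 0.30} → pass.
1 of 4 fail.

1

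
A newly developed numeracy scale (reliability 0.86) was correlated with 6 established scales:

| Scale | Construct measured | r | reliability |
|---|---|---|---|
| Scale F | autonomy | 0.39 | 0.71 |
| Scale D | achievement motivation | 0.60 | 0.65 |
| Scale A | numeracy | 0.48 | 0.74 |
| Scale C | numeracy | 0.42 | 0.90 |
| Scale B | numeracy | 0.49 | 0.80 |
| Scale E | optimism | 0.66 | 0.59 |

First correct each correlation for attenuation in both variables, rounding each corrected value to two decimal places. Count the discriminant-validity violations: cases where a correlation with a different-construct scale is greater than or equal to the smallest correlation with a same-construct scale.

Disattenuated r (r / √(r_scale · r_new)):
  Scale F (disc): 0.39 / √(0.71·0.86) = 0.50
  Scale D (disc): 0.60 / √(0.65·0.86) = 0.80
  Scale A (conv): 0.48 / √(0.74·0.86) = 0.60
  Scale C (conv): 0.42 / √(0.90·0.86) = 0.48
  Scale B (conv): 0.49 / √(0.80·0.86) = 0.59
  Scale E (disc): 0.66 / √(0.59·0.86) = 0.93
Smallest convergent = 0.48. Discriminant values: 0.50, 0.80, 0.93; count ≥ 0.48 → 3.

3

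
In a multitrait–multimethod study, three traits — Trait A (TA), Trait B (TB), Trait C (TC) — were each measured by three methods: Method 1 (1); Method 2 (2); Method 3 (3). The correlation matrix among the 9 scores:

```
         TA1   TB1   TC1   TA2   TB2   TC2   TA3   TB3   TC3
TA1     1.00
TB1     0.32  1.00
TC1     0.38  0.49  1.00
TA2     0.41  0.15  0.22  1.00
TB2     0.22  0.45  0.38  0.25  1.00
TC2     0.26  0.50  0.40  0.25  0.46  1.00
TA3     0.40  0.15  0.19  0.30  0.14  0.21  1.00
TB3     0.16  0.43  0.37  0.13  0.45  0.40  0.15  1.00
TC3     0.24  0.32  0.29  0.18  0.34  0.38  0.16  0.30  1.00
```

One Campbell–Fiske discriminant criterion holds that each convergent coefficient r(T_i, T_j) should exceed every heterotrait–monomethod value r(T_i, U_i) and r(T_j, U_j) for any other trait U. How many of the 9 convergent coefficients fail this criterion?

6

Convergent coefficients and their comparison sets:
TA (methods 1·2): 0.41 vs {0.32, 0.25, 0.38, 0.25} → pass.
TA (methods 1·3): 0.40 vs {0.32, 0.15, 0.38, 0.16} → pass.
TA (methods 2·3): 0.30 vs {0.25, 0.15, 0.25, 0.16} → pass.
TB (methods 1·2): 0.45 vs {0.32, 0.25, 0.49, 0.46} → fail.
TB (methods 1·3): 0.43 vs {0.32, 0.15, 0.49, 0.30} → fail.
TB (methods 2·3): 0.45 vs {0.25, 0.15, 0.46, 0.30} → fail.
TC (methods 1·2): 0.40 vs {0.38, 0.25, 0.49, 0.46} → fail.
TC (methods 1·3): 0.29 vs {0.38, 0.16, 0.49, 0.30} → fail.
TC (methods 2·3): 0.38 vs {0.25, 0.16, 0.46, 0.30} → fail.
6 of 9 fail.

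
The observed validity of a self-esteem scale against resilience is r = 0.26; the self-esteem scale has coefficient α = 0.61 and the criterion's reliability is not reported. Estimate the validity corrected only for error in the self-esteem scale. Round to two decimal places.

0.33

Single correction: r_c = r_obs / √r_xx = 0.26 / √0.61 = 0.26 / 0.7810 ≈ 0.33.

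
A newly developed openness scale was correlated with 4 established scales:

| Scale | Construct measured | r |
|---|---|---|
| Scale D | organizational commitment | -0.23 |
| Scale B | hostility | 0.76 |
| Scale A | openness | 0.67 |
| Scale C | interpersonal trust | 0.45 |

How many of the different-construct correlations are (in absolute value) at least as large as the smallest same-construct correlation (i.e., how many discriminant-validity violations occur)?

1

Convergent (same construct = openness): Scale A.
Smallest convergent = 0.67. Discriminant |r|: 0.23, 0.76, 0.45; count ≥ 0.67 → 1.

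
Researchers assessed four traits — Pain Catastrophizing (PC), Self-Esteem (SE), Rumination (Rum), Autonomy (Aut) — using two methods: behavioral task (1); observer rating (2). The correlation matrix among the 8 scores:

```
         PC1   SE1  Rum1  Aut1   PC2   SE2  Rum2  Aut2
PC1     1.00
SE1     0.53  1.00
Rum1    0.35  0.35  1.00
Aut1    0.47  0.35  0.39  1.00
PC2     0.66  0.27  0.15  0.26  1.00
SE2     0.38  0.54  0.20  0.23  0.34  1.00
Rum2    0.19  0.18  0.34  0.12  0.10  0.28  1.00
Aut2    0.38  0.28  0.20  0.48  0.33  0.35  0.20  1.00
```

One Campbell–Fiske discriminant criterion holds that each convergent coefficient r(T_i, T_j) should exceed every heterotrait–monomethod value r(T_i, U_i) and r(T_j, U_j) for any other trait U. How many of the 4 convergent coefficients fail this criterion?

Convergent coefficients and their comparison sets:
PC (methods 1·2): 0.66 vs {0.53, 0.34, 0.35, 0.10, 0.47, 0.33} → pass.
SE (methods 1·2): 0.54 vs {0.53, 0.34, 0.35, 0.28, 0.35, 0.35} → pass.
Rum (methods 1·2): 0.34 vs {0.35, 0.10, 0.35, 0.28, 0.39, 0.20} → fail.
Aut (methods 1·2): 0.48 vs {0.47, 0.33, 0.35, 0.35, 0.39, 0.20} → pass.
1 of 4 fail.

1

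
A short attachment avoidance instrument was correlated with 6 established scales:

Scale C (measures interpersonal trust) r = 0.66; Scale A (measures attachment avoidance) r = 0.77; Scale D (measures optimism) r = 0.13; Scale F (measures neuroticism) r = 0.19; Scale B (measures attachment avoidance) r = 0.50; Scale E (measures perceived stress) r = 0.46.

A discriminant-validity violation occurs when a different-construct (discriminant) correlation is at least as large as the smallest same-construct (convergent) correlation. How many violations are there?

Convergent (same construct = attachment avoidance): Scale A, Scale B.
Smallest convergent = 0.50. Discriminant values: 0.66, 0.13, 0.19, 0.46; count ≥ 0.50 → 1.

1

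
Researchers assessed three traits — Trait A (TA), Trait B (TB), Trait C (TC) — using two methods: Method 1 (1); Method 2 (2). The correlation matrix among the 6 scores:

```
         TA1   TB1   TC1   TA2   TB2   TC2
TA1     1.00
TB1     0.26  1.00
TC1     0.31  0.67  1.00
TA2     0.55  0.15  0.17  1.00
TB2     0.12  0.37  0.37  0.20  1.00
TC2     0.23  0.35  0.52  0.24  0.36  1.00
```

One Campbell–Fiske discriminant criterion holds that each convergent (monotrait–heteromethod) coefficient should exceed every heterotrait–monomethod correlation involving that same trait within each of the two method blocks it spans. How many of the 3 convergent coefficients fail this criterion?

Checking each validity diagonal entry against its comparison values:
TA (methods 1·2): 0.55 vs {0.26, 0.20, 0.31, 0.24} → pass.
TB (methods 1·2): 0.37 vs {0.26, 0.20, 0.67, 0.36} → fail.
TC (methods 1·2): 0.52 vs {0.31, 0.24, 0.67, 0.36} → fail.
2 of 3 fail.

2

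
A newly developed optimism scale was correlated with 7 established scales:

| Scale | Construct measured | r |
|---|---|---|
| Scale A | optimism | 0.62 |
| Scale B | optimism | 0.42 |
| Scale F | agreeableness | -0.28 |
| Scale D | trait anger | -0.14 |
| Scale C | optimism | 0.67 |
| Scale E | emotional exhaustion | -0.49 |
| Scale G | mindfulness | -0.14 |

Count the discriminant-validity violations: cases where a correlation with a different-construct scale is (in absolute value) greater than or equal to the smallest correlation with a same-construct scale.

Convergent (same construct = optimism): Scale A, Scale B, Scale C.
Smallest convergent = 0.42. Discriminant |r|: 0.28, 0.14, 0.49, 0.14; count ≥ 0.42 → 1.

1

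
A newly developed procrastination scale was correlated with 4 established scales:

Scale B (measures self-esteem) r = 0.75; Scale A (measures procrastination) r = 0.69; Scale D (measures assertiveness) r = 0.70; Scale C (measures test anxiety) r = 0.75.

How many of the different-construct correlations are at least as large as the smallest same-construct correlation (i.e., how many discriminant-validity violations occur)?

3

Convergent (same construct = procrastination): Scale A.
Smallest convergent = 0.69. Discriminant values: 0.75, 0.70, 0.75; count ≥ 0.69 → 3.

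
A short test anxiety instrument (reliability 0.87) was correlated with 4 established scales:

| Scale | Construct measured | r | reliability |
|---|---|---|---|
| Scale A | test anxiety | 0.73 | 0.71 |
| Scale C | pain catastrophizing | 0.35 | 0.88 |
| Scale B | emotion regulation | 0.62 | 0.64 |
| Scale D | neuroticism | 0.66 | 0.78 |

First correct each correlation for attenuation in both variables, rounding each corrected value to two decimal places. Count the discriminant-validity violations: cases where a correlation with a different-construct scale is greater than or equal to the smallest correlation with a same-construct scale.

Disattenuated r (r / √(r_scale · r_new)):
  Scale A (conv): 0.73 / √(0.71·0.87) = 0.93
  Scale C (disc): 0.35 / √(0.88·0.87) = 0.40
  Scale B (disc): 0.62 / √(0.64·0.87) = 0.83
  Scale D (disc): 0.66 / √(0.78·0.87) = 0.80
Smallest convergent = 0.93. Discriminant values: 0.40, 0.83, 0.80; count ≥ 0.93 → 0.

0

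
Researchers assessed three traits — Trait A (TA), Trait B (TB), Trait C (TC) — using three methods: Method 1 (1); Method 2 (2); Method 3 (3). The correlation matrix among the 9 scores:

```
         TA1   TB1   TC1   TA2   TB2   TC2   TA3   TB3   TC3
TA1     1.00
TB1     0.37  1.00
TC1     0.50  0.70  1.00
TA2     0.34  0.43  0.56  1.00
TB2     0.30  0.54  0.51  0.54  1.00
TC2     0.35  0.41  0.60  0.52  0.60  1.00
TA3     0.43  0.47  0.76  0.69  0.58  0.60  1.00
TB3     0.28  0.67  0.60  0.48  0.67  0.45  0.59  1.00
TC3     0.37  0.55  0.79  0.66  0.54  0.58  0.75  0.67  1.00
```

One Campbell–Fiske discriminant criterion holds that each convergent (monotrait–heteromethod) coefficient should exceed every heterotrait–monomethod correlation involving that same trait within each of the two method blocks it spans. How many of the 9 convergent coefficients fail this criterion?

Each convergent coefficient versus the relevant comparison correlations:
TA (methods 1·2): 0.34 vs {0.37, 0.54, 0.50, 0.52} → fail.
TA (methods 1·3): 0.43 vs {0.37, 0.59, 0.50, 0.75} → fail.
TA (methods 2·3): 0.69 vs {0.54, 0.59, 0.52, 0.75} → fail.
TB (methods 1·2): 0.54 vs {0.37, 0.54, 0.70, 0.60} → fail.
TB (methods 1·3): 0.67 vs {0.37, 0.59, 0.70, 0.67} → fail.
TB (methods 2·3): 0.67 vs {0.54, 0.59, 0.60, 0.67} → fail.
TC (methods 1·2): 0.60 vs {0.50, 0.52, 0.70, 0.60} → fail.
TC (methods 1·3): 0.79 vs {0.50, 0.75, 0.70, 0.67} → pass.
TC (methods 2·3): 0.58 vs {0.52, 0.75, 0.60, 0.67} → fail.
8 of 9 fail.

8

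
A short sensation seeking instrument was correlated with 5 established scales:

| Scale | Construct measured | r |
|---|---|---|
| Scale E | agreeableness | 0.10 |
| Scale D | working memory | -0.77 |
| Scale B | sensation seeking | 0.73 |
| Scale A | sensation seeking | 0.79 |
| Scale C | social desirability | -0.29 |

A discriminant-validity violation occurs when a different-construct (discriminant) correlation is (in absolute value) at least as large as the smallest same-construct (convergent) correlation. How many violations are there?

1

Convergent (same construct = sensation seeking): Scale B, Scale A.
Smallest convergent = 0.73. Discriminant |r|: 0.10, 0.77, 0.29; count ≥ 0.73 → 1.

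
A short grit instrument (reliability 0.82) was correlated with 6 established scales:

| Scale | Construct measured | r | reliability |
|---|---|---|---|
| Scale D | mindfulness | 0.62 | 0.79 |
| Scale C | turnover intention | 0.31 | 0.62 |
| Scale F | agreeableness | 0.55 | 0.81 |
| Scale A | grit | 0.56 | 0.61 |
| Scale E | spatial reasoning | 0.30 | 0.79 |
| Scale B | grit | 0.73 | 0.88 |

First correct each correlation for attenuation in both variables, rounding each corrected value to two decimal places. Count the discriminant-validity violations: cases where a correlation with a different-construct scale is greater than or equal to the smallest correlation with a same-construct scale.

Disattenuated r (r / √(r_scale · r_new)):
  Scale D (disc): 0.62 / √(0.79·0.82) = 0.77
  Scale C (disc): 0.31 / √(0.62·0.82) = 0.43
  Scale F (disc): 0.55 / √(0.81·0.82) = 0.67
  Scale A (conv): 0.56 / √(0.61·0.82) = 0.79
  Scale E (disc): 0.30 / √(0.79·0.82) = 0.37
  Scale B (conv): 0.73 / √(0.88·0.82) = 0.86
Smallest convergent = 0.79. Discriminant values: 0.77, 0.43, 0.67, 0.37; count ≥ 0.79 → 0.

0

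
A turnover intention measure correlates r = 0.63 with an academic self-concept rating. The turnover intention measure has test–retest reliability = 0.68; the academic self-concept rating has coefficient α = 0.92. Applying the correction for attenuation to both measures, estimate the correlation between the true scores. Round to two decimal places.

r_true = r_obs / √(r_xx · r_yy) = 0.63 / √(0.68 × 0.92) = 0.63 / √0.6256 = 0.63 / 0.7909 ≈ 0.80.

0.80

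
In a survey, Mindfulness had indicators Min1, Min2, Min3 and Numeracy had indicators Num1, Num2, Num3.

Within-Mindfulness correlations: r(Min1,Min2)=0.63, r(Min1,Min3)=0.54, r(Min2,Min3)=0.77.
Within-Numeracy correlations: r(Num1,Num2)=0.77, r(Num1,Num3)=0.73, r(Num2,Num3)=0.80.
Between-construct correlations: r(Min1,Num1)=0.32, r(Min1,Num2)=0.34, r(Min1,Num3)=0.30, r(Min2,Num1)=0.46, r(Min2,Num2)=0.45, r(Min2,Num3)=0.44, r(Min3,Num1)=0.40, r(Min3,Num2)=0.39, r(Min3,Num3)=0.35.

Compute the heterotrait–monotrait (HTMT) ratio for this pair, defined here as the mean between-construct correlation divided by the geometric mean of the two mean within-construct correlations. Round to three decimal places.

Mean between = 3.45/9 = 0.3833.
Mean within-Min = 1.94/3 = 0.6467; mean within-Num = 2.30/3 = 0.7667.
Geometric mean = √(0.6467 × 0.7667) = 0.7041.
HTMT = 0.3833 / 0.7041 = 0.544.

0.544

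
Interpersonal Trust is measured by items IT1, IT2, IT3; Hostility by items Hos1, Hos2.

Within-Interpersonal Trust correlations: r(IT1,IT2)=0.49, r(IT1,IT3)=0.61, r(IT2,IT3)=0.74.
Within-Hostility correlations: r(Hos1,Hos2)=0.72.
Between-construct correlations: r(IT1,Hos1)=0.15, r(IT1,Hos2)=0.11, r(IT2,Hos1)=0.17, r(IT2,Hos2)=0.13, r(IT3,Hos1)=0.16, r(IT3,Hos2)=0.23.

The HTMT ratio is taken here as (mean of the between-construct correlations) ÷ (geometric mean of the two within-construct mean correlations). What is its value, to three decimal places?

0.238

Mean heterotrait r = 0.95/6 = 0.1583.
Mean within-IT = 1.84/3 = 0.6133; mean within-Hos = 0.72/1 = 0.7200.
Geometric mean = √(0.6133 × 0.7200) = 0.6645.
HTMT = 0.1583 / 0.6645 = 0.238.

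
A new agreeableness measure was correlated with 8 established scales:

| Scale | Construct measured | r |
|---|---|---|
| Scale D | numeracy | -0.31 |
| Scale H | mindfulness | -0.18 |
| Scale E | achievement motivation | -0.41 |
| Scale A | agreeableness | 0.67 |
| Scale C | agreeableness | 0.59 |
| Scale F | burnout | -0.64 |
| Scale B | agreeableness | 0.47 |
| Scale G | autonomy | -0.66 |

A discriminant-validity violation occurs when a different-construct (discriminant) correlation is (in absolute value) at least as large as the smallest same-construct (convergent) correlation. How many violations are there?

2

Convergent (same construct = agreeableness): Scale A, Scale C, Scale B.
Smallest convergent = 0.47. Discriminant |r|: 0.31, 0.18, 0.41, 0.64, 0.66; count ≥ 0.47 → 2.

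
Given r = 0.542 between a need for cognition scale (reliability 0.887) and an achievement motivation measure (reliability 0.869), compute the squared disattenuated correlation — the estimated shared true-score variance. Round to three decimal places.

0.381

Disattenuated r = 0.542 / √(0.887 × 0.869) = 0.542 / 0.8780 = 0.6173.
Shared true-score variance = 0.6173² = 0.3811 ≈ 0.381.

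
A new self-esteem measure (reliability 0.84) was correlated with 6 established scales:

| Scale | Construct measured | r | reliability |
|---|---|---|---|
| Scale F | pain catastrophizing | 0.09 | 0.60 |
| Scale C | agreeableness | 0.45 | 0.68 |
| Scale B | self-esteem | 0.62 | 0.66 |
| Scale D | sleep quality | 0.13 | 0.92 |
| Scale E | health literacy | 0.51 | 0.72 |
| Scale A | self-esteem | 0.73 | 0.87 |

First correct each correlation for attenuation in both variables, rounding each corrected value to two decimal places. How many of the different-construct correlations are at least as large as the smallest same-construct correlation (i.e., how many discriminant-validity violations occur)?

0

Disattenuated r (r / √(r_scale · r_new)):
  Scale F (disc): 0.09 / √(0.60·0.84) = 0.13
  Scale C (disc): 0.45 / √(0.68·0.84) = 0.60
  Scale B (conv): 0.62 / √(0.66·0.84) = 0.83
  Scale D (disc): 0.13 / √(0.92·0.84) = 0.15
  Scale E (disc): 0.51 / √(0.72·0.84) = 0.66
  Scale A (conv): 0.73 / √(0.87·0.84) = 0.85
Smallest convergent = 0.83. Discriminant values: 0.13, 0.60, 0.15, 0.66; count ≥ 0.83 → 0.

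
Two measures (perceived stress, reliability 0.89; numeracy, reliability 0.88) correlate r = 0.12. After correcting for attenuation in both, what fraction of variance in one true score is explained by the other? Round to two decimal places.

Disattenuated r = 0.12 / √(0.89 × 0.88) = 0.12 / 0.8850 = 0.1356.
Shared true-score variance = 0.1356² = 0.0184 ≈ 0.02.

0.02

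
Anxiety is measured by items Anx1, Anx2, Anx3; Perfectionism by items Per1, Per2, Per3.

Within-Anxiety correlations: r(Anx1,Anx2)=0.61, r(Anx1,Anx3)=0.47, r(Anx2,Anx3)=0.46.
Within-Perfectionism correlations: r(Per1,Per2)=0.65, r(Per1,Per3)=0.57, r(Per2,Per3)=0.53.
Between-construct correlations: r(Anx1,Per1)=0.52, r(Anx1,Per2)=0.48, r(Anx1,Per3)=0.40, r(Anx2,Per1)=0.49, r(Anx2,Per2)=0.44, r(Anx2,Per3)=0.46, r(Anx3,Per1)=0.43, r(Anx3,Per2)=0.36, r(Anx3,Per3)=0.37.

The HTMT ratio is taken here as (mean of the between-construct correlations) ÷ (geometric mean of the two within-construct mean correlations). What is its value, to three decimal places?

0.802

Between-construct mean = 3.95/9 = 0.4389.
Mean within-Anx = 1.54/3 = 0.5133; mean within-Per = 1.75/3 = 0.5833.
Geometric mean = √(0.5133 × 0.5833) = 0.5472.
HTMT = 0.4389 / 0.5472 = 0.802.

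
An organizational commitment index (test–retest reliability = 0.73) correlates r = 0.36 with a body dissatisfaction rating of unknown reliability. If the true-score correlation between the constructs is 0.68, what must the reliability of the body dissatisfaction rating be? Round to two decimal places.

0.38

r_true = r_obs / √(r_xx · r_yy) ⇒ 0.68 = 0.36 / √(0.73 · r_yy).
√(0.73 · r_yy) = 0.36 / 0.68 = 0.5294; 0.73 · r_yy = 0.2803; r_yy = 0.2803 / 0.73 ≈ 0.38.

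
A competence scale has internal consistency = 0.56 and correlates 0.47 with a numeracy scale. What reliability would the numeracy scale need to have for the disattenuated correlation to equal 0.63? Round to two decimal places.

r_true = r_obs / √(r_xx · r_yy) ⇒ 0.63 = 0.47 / √(0.56 · r_yy).
√(0.56 · r_yy) = 0.47 / 0.63 = 0.7460; 0.56 · r_yy = 0.5565; r_yy = 0.5565 / 0.56 ≈ 0.99.

0.99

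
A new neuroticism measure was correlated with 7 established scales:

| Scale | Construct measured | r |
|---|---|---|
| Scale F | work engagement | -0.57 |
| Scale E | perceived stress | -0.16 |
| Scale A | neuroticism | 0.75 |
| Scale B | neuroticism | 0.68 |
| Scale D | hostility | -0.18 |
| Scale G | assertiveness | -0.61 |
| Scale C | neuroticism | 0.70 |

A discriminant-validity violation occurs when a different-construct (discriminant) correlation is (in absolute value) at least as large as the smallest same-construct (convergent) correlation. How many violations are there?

0

Convergent (same construct = neuroticism): Scale A, Scale B, Scale C.
Smallest convergent = 0.68. Discriminant |r|: 0.57, 0.16, 0.18, 0.61; count ≥ 0.68 → 0.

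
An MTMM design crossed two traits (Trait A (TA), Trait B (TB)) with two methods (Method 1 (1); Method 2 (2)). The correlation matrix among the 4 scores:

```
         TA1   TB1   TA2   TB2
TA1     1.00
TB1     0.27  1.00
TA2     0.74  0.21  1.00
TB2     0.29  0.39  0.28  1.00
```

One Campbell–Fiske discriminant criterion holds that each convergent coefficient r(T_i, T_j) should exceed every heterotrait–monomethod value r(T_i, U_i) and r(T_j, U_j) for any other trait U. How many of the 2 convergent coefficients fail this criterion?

Checking each validity diagonal entry against its comparison values:
TA (methods 1·2): 0.74 vs {0.27, 0.28} → pass.
TB (methods 1·2): 0.39 vs {0.27, 0.28} → pass.
0 of 2 fail.

0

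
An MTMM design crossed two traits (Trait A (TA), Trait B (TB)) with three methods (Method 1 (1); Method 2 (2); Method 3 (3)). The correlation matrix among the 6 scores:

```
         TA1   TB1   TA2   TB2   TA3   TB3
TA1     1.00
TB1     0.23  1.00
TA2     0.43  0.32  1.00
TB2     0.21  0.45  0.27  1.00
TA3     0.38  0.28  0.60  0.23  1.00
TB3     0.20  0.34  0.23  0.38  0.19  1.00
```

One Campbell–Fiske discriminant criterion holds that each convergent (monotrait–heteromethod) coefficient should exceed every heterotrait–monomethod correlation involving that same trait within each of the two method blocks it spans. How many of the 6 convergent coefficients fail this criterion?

Checking each validity diagonal entry against its comparison values:
TA (methods 1·2): 0.43 vs {0.23, 0.27} → pass.
TA (methods 1·3): 0.38 vs {0.23, 0.19} → pass.
TA (methods 2·3): 0.60 vs {0.27, 0.19} → pass.
TB (methods 1·2): 0.45 vs {0.23, 0.27} → pass.
TB (methods 1·3): 0.34 vs {0.23, 0.19} → pass.
TB (methods 2·3): 0.38 vs {0.27, 0.19} → pass.
0 of 6 fail.

0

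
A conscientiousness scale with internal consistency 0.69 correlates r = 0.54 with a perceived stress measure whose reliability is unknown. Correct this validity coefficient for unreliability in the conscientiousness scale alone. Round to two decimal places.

0.65

Single correction: r_c = r_obs / √r_xx = 0.54 / √0.69 = 0.54 / 0.8307 ≈ 0.65.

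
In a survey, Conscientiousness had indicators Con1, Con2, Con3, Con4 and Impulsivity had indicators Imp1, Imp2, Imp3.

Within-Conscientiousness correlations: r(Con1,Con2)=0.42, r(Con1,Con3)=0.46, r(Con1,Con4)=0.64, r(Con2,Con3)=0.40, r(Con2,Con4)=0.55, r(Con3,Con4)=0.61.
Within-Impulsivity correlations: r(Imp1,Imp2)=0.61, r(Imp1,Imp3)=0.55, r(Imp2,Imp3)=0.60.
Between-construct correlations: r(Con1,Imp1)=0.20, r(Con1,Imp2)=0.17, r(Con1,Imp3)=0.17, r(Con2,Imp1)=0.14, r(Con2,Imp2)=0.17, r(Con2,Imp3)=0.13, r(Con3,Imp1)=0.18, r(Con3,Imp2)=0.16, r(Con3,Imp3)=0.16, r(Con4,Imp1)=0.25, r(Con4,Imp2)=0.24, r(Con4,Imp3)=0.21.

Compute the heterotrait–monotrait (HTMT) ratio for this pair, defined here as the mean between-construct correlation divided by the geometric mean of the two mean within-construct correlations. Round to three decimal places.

Between-construct mean = 2.18/12 = 0.1817.
Mean within-Con = 3.08/6 = 0.5133; mean within-Imp = 1.76/3 = 0.5867.
Geometric mean = √(0.5133 × 0.5867) = 0.5488.
HTMT = 0.1817 / 0.5488 = 0.331.

0.331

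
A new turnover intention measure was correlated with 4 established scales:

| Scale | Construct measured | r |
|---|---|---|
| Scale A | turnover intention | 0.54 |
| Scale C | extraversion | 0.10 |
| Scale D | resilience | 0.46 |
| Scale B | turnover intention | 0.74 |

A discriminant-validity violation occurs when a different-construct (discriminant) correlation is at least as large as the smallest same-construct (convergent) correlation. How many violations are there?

Convergent (same construct = turnover intention): Scale A, Scale B.
Smallest convergent = 0.54. Discriminant values: 0.10, 0.46; count ≥ 0.54 → 0.

0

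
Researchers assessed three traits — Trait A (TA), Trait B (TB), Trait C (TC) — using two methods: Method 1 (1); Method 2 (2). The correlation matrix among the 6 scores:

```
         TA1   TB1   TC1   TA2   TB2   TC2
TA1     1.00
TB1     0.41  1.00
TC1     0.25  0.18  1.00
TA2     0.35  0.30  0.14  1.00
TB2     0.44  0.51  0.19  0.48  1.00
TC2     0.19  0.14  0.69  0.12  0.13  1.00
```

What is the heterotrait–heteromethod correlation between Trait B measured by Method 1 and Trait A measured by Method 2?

Different traits and methods: r(TB1, TA2) = 0.30.

0.30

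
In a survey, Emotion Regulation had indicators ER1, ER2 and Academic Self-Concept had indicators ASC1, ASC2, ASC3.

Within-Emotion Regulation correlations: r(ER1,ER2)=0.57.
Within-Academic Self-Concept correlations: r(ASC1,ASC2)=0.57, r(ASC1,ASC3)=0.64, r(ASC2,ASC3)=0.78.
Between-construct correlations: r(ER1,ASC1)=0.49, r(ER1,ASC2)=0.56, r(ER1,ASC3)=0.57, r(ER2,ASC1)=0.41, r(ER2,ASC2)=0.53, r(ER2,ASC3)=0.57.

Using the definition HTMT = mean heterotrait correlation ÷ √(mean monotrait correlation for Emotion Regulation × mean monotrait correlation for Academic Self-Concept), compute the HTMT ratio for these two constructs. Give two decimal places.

0.85

Mean heterotrait r = 3.13/6 = 0.5217.
Mean within-ER = 0.57/1 = 0.5700; mean within-ASC = 1.99/3 = 0.6633.
Geometric mean = √(0.5700 × 0.6633) = 0.6149.
HTMT = 0.5217 / 0.6149 = 0.85.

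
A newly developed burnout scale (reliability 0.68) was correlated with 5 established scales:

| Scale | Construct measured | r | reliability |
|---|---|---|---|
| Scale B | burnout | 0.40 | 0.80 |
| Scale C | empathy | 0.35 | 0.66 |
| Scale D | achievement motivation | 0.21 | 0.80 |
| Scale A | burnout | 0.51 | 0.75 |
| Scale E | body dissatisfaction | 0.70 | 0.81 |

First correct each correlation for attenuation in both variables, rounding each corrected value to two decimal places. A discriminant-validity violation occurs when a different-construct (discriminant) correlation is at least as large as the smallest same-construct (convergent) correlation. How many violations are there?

Disattenuated r (r / √(r_scale · r_new)):
  Scale B (conv): 0.40 / √(0.80·0.68) = 0.54
  Scale C (disc): 0.35 / √(0.66·0.68) = 0.52
  Scale D (disc): 0.21 / √(0.80·0.68) = 0.28
  Scale A (conv): 0.51 / √(0.75·0.68) = 0.71
  Scale E (disc): 0.70 / √(0.81·0.68) = 0.94
Smallest convergent = 0.54. Discriminant values: 0.52, 0.28, 0.94; count ≥ 0.54 → 1.

1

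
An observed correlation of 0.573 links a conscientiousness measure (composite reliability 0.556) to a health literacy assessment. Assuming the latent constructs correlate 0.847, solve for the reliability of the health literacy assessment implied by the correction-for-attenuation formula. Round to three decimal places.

r_true = r_obs / √(r_xx · r_yy) ⇒ 0.847 = 0.573 / √(0.556 · r_yy).
√(0.556 · r_yy) = 0.573 / 0.847 = 0.6765; 0.556 · r_yy = 0.4577; r_yy = 0.4577 / 0.556 ≈ 0.823.

0.823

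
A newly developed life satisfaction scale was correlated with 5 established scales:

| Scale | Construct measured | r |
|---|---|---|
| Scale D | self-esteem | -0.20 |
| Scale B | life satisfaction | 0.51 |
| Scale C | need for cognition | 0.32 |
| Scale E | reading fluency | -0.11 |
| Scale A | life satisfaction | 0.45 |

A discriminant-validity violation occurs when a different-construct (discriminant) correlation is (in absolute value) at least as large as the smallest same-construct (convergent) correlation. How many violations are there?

Convergent (same construct = life satisfaction): Scale B, Scale A.
Smallest convergent = 0.45. Discriminant |r|: 0.20, 0.32, 0.11; count ≥ 0.45 → 0.

0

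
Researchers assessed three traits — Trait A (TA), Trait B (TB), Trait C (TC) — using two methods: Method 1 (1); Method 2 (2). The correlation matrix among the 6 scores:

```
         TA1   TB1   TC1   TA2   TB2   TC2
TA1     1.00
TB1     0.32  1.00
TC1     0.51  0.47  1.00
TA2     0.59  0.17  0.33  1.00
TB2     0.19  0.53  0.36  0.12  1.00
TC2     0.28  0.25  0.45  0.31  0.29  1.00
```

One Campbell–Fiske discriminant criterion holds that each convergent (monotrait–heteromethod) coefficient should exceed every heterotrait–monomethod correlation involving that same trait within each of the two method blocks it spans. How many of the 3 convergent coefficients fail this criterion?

Each convergent coefficient versus the relevant comparison correlations:
TA (methods 1·2): 0.59 vs {0.32, 0.12, 0.51, 0.31} → pass.
TB (methods 1·2): 0.53 vs {0.32, 0.12, 0.47, 0.29} → pass.
TC (methods 1·2): 0.45 vs {0.51, 0.31, 0.47, 0.29} → fail.
1 of 3 fail.

1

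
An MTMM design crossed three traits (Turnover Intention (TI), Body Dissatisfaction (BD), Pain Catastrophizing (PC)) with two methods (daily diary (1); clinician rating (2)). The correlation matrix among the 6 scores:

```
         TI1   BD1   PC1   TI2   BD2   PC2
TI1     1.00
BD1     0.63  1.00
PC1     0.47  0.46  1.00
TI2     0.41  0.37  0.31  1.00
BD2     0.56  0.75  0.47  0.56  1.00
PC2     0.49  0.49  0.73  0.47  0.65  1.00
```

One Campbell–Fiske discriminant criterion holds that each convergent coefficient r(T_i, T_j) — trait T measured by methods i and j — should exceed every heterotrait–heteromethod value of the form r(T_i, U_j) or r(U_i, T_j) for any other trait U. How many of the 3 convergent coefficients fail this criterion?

1

Convergent coefficients and their comparison sets:
TI (methods 1·2): 0.41 vs {0.56, 0.37, 0.49, 0.31} → fail.
BD (methods 1·2): 0.75 vs {0.37, 0.56, 0.49, 0.47} → pass.
PC (methods 1·2): 0.73 vs {0.31, 0.49, 0.47, 0.49} → pass.
1 of 3 fail.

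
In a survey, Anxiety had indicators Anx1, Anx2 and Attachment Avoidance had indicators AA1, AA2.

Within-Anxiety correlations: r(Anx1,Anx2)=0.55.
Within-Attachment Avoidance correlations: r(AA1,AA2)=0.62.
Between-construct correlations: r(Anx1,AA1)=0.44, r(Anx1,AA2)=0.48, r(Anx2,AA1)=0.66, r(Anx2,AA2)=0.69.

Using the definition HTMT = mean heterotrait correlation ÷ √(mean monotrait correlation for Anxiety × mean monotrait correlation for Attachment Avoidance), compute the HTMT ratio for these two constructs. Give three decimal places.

Between-construct mean = 2.27/4 = 0.5675.
Mean within-Anx = 0.55/1 = 0.5500; mean within-AA = 0.62/1 = 0.6200.
Geometric mean = √(0.5500 × 0.6200) = 0.5840.
HTMT = 0.5675 / 0.5840 = 0.972.

0.972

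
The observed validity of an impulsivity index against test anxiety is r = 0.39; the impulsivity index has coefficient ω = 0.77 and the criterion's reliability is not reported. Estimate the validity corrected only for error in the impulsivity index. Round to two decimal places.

0.44

Single correction: r_c = r_obs / √r_xx = 0.39 / √0.77 = 0.39 / 0.8775 ≈ 0.44.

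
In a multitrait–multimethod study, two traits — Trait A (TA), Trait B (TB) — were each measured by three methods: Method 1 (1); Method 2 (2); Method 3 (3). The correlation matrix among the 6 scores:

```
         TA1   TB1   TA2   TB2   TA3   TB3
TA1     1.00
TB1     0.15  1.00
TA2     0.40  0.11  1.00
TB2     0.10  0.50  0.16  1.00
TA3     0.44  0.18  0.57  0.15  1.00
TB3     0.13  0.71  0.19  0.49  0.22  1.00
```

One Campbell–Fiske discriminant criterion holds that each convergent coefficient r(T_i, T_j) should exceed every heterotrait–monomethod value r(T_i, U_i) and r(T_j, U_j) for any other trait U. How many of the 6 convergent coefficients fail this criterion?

0

Checking each validity diagonal entry against its comparison values:
TA (methods 1·2): 0.40 vs {0.15, 0.16} → pass.
TA (methods 1·3): 0.44 vs {0.15, 0.22} → pass.
TA (methods 2·3): 0.57 vs {0.16, 0.22} → pass.
TB (methods 1·2): 0.50 vs {0.15, 0.16} → pass.
TB (methods 1·3): 0.71 vs {0.15, 0.22} → pass.
TB (methods 2·3): 0.49 vs {0.16, 0.22} → pass.
0 of 6 fail.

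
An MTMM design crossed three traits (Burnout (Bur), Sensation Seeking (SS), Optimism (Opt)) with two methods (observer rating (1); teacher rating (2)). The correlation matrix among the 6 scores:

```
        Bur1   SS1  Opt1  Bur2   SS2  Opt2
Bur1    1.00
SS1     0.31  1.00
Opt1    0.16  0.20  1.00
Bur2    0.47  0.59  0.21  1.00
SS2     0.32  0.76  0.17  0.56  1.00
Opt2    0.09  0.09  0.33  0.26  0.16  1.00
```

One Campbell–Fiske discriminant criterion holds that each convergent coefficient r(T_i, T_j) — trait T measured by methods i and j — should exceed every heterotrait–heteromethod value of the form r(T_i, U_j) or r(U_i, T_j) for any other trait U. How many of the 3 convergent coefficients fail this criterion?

Checking each validity diagonal entry against its comparison values:
Bur (methods 1·2): 0.47 vs {0.32, 0.59, 0.09, 0.21} → fail.
SS (methods 1·2): 0.76 vs {0.59, 0.32, 0.09, 0.17} → pass.
Opt (methods 1·2): 0.33 vs {0.21, 0.09, 0.17, 0.09} → pass.
1 of 3 fail.

1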